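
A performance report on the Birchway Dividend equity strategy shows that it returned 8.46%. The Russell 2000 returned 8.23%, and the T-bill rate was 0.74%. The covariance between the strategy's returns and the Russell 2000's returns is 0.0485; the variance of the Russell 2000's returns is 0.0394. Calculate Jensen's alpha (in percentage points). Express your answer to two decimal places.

β = Cov / Var = 0.0485 / 0.0394 = 1.2310
E[R] = Rf + β(Rm − Rf) = 0.74% + 1.2310 × (8.23% − 0.74%) = 9.9602%
α = Rp − E[R] = 8.46% − 9.9602% = -1.5002

-1.50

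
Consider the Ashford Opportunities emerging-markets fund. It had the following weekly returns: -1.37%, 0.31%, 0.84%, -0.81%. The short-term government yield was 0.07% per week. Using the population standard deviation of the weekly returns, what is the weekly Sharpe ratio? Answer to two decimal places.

r̄ = (-1.37 + 0.31 + 0.84 − 0.81) / 4 = -1.030 / 4 = -0.2575%
Σ(r − r̄)² = 3.0695; population σ = √(3.0695/4) = 0.8760%
Sharpe = (r̄ − rf) / σ = (-0.2575 − 0.07) / 0.8760 = -0.3275 / 0.8760 = -0.3739

-0.37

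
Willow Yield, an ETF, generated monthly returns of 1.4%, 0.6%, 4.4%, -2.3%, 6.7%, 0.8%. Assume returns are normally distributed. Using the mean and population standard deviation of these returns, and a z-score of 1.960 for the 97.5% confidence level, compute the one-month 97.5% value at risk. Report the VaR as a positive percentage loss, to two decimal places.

3.73

r̄ = (1.4 + 0.6 + 4.4 − 2.3 + 6.7 + 0.8) / 6 = 1.9333%
Σ(r − r̄)² = (1.4 − 1.9333)² + (0.6 − 1.9333)² + … = 50.0733
σ = √[50.0733 / 6] = 2.8889%
VaR = −(r̄ − z·σ) = −(1.9333 − 1.960 × 2.8889) = −(-3.7289) = 3.7289%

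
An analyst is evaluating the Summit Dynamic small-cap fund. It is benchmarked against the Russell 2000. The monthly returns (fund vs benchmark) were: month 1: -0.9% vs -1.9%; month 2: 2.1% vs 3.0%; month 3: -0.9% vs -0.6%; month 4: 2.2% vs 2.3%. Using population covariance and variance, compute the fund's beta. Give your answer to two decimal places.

0.73

r̄p = 0.6250%,  r̄m = 0.7000%
Cov = Σ(rp − r̄p)(rm − r̄m) / 4 = 2.9650
Var(rm) = Σ(rm − r̄m)² / 4 = 4.0750
β = Cov / Var = 2.9650 / 4.0750 = 0.7276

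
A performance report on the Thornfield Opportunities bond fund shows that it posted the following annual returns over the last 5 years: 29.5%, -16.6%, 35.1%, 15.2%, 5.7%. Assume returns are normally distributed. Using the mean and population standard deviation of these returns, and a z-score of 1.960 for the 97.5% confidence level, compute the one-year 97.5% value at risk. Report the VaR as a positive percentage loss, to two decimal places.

22.27

r̄ = (29.5 − 16.6 + 35.1 + 15.2 + 5.7) / 5 = 68.90 / 5 = 13.7800%
Population σ = √[Σ(r − r̄)² / 5] = √[1691.9080 / 5] = √338.3816 = 18.3952%
VaR = −(r̄ − z·σ) = −(13.7800 − 1.960 × 18.3952) = −(-22.2746) = 22.2746%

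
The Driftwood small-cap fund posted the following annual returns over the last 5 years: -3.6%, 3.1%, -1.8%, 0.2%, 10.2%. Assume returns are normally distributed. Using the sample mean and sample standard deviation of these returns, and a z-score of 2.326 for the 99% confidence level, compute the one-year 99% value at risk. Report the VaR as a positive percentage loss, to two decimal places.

10.95

r̄ = (-3.6 + 3.1 − 1.8 + 0.2 + 10.2) / 5 = 8.10 / 5 = 1.6200%
Σ(r − r̄)² = (-3.6 − 1.6200)² + (3.1 − 1.6200)² + (-1.8 − 1.6200)² + … = 116.7680
σ = √[116.7680 / 4] = 5.4030%
VaR = −(r̄ − z·σ) = −(1.6200 − 2.326 × 5.4030) = −(-10.9474) = 10.9474%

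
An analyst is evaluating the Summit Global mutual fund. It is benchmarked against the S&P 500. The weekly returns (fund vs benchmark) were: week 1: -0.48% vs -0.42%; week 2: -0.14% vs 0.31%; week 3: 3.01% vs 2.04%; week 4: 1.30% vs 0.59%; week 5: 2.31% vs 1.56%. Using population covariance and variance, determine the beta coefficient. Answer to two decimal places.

1.49

r̄p = 1.2000%,  r̄m = 0.8160%
Cov = Σ(rp − r̄p)(rm − r̄m) / 5 = 1.1546
Var(rm) = Σ(rm − r̄m)² / 5 = 0.7773
β = Cov / Var = 1.1546 / 0.7773 = 1.4854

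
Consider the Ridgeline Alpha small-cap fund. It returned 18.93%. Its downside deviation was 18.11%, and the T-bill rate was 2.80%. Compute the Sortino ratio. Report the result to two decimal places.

Sortino = (Rp − Rf) / σd = (18.93% − 2.80%) / 18.11% = 16.13% / 18.11% = 0.8907

0.89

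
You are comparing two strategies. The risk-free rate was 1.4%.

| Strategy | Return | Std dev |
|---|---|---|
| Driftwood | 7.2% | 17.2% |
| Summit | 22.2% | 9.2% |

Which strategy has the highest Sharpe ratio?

Summit

Driftwood: Sharpe ratio = (7.2% − 1.4%) / 17.2% = 0.337
Summit: Sharpe ratio = (22.2% − 1.4%) / 9.2% = 2.261
Highest: Summit (2.261).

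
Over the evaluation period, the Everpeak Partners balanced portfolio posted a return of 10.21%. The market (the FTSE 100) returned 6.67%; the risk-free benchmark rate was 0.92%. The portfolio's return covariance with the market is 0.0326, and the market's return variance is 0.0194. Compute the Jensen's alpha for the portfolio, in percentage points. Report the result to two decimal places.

β = Cov / Var = 0.0326 / 0.0194 = 1.6804
E[R] = Rf + β(Rm − Rf) = 0.92% + 1.6804 × (6.67% − 0.92%) = 10.5823%
α = Rp − E[R] = 10.21% − 10.5823% = -0.3723

-0.37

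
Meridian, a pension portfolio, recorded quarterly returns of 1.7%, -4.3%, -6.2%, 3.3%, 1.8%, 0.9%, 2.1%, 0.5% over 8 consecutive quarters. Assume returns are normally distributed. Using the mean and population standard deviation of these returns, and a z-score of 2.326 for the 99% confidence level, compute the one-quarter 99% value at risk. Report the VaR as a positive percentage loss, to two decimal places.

7.35

μ = (1.7 − 4.3 − 6.2 + 3.3 + 1.8 + 0.9 + 2.1 + 0.5) / 8 = -0.0250%
Σ(r − μ)² = (1.7 − (-0.0250))² + (-4.3 − (-0.0250))² + (-6.2 − (-0.0250))² + … = 79.4150
population σ = √(79.4150 / 8) = √9.9269 = 3.1507%
VaR = −(μ − z·σ) = −(-0.0250 − 2.326 × 3.1507) = −(-7.3535) = 7.3535%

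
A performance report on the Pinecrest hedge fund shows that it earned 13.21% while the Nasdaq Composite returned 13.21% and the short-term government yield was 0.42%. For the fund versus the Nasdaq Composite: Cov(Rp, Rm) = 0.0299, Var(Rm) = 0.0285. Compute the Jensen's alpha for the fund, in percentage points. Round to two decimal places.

-0.63

β = Cov / Var = 0.0299 / 0.0285 = 1.0491
E[R] = Rf + β(Rm − Rf) = 0.42% + 1.0491 × (13.21% − 0.42%) = 13.8380%
α = Rp − E[R] = 13.21% − 13.8380% = -0.6280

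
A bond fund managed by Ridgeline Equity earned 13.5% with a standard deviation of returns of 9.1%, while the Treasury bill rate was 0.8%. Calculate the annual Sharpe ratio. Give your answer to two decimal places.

Sharpe = (Rp − Rf) / σp = (13.5% − 0.8%) / 9.1% = 12.70% / 9.1% = 1.3956

1.40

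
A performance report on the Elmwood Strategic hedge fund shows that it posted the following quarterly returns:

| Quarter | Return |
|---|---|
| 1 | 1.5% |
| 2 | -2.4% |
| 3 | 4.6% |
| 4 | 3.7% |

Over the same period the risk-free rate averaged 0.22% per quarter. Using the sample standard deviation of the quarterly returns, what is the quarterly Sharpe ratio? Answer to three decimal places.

μ = (1.5 − 2.4 + 4.6 + 3.7) / 4 = 7.40 / 4 = 1.8500%
Sample σ = √[Σ(r − μ)² / 3] = √[29.1700 / 3] = √9.7233 = 3.1182%
Sharpe = (μ − rf) / σ = (1.8500 − 0.22) / 3.1182 = 1.6300 / 3.1182 = 0.5227

0.523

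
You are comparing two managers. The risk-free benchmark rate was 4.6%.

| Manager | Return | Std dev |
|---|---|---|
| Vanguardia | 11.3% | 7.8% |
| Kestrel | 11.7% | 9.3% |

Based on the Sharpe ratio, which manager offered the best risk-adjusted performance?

Vanguardia: Sharpe ratio = (11.3% − 4.6%) / 7.8% = 0.859
Kestrel: Sharpe ratio = (11.7% − 4.6%) / 9.3% = 0.763
Highest: Vanguardia (0.859).

Vanguardia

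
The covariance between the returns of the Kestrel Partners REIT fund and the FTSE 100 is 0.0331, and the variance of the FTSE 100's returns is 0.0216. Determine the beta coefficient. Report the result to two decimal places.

1.53

β = Cov(Rp, Rm) / Var(Rm) = 0.0331 / 0.0216 = 1.5324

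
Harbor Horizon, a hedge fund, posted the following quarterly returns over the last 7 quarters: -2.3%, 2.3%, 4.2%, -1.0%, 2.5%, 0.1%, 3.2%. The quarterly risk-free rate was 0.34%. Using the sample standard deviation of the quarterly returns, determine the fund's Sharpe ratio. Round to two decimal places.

0.40

r̄ = (-2.3 + 2.3 + 4.2 − 1 + 2.5 + 0.1 + 3.2) / 7 = 9.00 / 7 = 1.2857%
Sample σ = √[Σ(r − r̄)² / 6] = √[34.1486 / 6] = √5.6914 = 2.3857%
Sharpe = (r̄ − rf) / σ = (1.2857 − 0.34) / 2.3857 = 0.9457 / 2.3857 = 0.3964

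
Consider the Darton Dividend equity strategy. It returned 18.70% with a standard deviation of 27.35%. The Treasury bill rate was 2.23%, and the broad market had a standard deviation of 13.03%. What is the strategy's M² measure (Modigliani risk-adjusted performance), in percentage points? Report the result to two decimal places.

10.08

Sharpe = (Rp − Rf) / σp = (18.70% − 2.23%) / 27.35% = 0.6022
M² = Rf + Sharpe × σm = 2.23% + 0.6022 × 13.03% = 10.0767%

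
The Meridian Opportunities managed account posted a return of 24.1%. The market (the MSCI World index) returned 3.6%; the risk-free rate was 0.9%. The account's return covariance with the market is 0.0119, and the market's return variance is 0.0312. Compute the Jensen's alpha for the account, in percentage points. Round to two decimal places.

β = Cov / Var = 0.0119 / 0.0312 = 0.3814
E[R] = Rf + β(Rm − Rf) = 0.9% + 0.3814 × (3.6% − 0.9%) = 1.9298%
α = Rp − E[R] = 24.1% − 1.9298% = 22.1702

22.17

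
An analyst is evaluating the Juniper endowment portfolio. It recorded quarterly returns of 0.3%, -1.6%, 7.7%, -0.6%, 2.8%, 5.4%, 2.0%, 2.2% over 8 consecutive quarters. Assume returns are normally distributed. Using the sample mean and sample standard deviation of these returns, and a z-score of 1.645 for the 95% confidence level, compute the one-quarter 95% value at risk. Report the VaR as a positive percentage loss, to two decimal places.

r̄ = (0.3 − 1.6 + 7.7 − 0.6 + 2.8 + 5.4 + 2 + 2.2) / 8 = 18.20 / 8 = 2.2750%
Σ(r − r̄)² = (0.3 − 2.2750)² + (-1.6 − 2.2750)² + (7.7 − 2.2750)² + … = 66.7350
σ = √[66.7350 / 7] = 3.0876%
VaR = −(r̄ − z·σ) = −(2.2750 − 1.645 × 3.0876) = −(-2.8041) = 2.8041%

2.80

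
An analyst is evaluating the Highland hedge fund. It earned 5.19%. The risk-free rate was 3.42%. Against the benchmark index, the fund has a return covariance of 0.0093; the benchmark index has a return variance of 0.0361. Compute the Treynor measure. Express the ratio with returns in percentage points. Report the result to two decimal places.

6.87

β = Cov / Var = 0.0093 / 0.0361 = 0.2576
Treynor = (Rp − Rf) / β = (5.19% − 3.42%) / 0.2576 = 1.77 / 0.2576 = 6.8711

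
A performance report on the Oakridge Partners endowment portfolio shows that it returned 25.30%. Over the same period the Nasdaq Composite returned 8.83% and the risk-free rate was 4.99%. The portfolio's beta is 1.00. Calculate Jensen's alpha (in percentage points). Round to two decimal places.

CAPM expected return = Rf + β(Rm − Rf) = 4.99% + 1.00 × (8.83% − 4.99%) = 4.99 + 1.00 × 3.84 = 8.8300%
Jensen's α = Rp − E[R] = 25.30% − 8.8300% = 16.4700

16.47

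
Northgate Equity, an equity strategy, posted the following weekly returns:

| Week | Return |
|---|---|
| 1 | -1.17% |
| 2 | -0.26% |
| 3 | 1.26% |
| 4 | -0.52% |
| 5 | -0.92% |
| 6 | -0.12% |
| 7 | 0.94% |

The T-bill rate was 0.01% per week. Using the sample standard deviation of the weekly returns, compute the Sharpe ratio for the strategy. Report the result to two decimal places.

Mean return r̄ = -0.790 / 7 = -0.1129%
Σ(r − r̄)² = (-1.17 − (-0.1129))² + (-0.26 − (-0.1129))² + (1.26 − (-0.1129))² + … = 4.9497
σ = √[4.9497 / 6] = 0.9083%
Sharpe = (r̄ − rf) / σ = (-0.1129 − 0.01) / 0.9083 = -0.1229 / 0.9083 = -0.1353

-0.14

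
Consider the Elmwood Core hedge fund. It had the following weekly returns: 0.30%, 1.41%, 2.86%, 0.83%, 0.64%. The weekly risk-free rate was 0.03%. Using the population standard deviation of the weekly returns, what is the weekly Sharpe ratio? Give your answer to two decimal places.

Mean return r̄ = 6.040 / 5 = 1.2080%
Σ(r − r̄)² = 4.0599; population σ = √(4.0599/5) = 0.9011%
Sharpe = (r̄ − rf) / σ = (1.2080 − 0.03) / 0.9011 = 1.1780 / 0.9011 = 1.3073

1.31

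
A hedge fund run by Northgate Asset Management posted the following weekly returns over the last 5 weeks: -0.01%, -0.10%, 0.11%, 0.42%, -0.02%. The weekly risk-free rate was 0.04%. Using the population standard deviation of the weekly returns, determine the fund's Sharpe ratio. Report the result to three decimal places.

Mean return r̄ = 0.400 / 5 = 0.0800%
Population σ = √[Σ(r − r̄)² / 5] = √[0.1670 / 5] = √0.0334 = 0.1828%
Sharpe = (r̄ − rf) / σ = (0.0800 − 0.04) / 0.1828 = 0.0400 / 0.1828 = 0.2188

0.219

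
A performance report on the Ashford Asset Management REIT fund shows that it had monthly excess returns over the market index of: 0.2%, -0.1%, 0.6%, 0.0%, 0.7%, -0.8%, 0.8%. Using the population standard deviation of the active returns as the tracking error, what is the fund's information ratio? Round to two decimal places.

μ = (0.2 − 0.1 + 0.6 + 0 + 0.7 − 0.8 + 0.8) / 7 = 1.40 / 7 = 0.2000%
Σ(r − μ)² = 1.9000; population σ = √(1.9000/7) = 0.5210%
IR = μ / tracking error = 0.2000 / 0.5210 = 0.3839

0.38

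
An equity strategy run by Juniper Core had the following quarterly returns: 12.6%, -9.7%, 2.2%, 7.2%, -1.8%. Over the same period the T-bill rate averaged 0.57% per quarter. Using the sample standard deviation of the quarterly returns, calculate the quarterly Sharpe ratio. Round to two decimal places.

μ = (12.6 − 9.7 + 2.2 + 7.2 − 1.8) / 5 = 10.50 / 5 = 2.1000%
Sample σ = √[Σ(r − μ)² / 4] = √[290.7200 / 4] = √72.6800 = 8.5253%
Sharpe = (μ − rf) / σ = (2.1000 − 0.57) / 8.5253 = 1.5300 / 8.5253 = 0.1795

0.18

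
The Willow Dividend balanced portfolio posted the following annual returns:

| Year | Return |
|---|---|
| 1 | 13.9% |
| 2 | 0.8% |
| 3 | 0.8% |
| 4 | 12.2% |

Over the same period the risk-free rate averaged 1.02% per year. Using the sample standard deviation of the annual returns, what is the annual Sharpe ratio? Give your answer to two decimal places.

0.83

μ = (13.9 + 0.8 + 0.8 + 12.2) / 4 = 6.9250%
Σ(r − μ)² = (13.9 − 6.9250)² + (0.8 − 6.9250)² + (0.8 − 6.9250)² + … = 151.5075
σ = √[151.5075 / 3] = 7.1065%
Sharpe = (μ − rf) / σ = (6.9250 − 1.02) / 7.1065 = 5.9050 / 7.1065 = 0.8309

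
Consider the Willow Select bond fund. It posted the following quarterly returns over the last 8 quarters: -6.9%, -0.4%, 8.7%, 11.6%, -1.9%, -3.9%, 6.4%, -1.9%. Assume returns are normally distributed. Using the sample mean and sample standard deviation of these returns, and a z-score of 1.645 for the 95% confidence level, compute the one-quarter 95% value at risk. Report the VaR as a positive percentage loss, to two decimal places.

9.38

r̄ = (-6.9 − 0.4 + 8.7 + 11.6 − 1.9 − 3.9 + 6.4 − 1.9) / 8 = 1.4625%
Sample σ = √[Σ(r − r̄)² / 7] = √[304.2988 / 7] = √43.4713 = 6.5933%
VaR = −(r̄ − z·σ) = −(1.4625 − 1.645 × 6.5933) = −(-9.3835) = 9.3835%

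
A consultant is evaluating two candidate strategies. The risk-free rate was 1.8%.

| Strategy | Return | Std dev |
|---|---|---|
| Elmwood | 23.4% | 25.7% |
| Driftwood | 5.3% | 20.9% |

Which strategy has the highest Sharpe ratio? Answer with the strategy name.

Elmwood

Elmwood: Sharpe ratio = (23.4% − 1.8%) / 25.7% = 0.840
Driftwood: Sharpe ratio = (5.3% − 1.8%) / 20.9% = 0.167
Highest: Elmwood (0.840).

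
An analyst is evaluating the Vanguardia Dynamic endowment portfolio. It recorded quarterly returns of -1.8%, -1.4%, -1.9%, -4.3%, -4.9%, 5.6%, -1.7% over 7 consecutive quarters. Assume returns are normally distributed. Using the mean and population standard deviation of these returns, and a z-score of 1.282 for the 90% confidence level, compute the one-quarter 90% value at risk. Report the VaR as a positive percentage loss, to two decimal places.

5.54

Mean return μ = -10.40 / 7 = -1.4857%
Σ(r − μ)² = (-1.8 − (-1.4857))² + (-1.4 − (-1.4857))² + (-1.9 − (-1.4857))² + … = 70.1086
σ = √[70.1086 / 7] = 3.1647%
VaR = −(μ − z·σ) = −(-1.4857 − 1.282 × 3.1647) = −(-5.5428) = 5.5428%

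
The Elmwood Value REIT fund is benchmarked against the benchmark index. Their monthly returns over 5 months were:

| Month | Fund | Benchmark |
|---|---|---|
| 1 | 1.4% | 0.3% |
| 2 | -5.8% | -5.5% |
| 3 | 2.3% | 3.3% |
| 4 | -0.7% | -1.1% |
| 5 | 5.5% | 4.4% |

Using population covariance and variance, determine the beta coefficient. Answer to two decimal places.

1.04

r̄p = 0.5400%,  r̄m = 0.2800%
Cov = Σ(rp − r̄p)(rm − r̄m) / 5 = 12.8248
Var(rm) = Σ(rm − r̄m)² / 5 = 12.2816
β = Cov / Var = 12.8248 / 12.2816 = 1.0442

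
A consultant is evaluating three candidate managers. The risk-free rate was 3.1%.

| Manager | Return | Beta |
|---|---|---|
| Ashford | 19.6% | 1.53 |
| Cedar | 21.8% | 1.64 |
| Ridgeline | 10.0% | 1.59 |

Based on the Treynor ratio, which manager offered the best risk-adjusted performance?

Ashford: Treynor = (19.6% − 3.1%) / 1.53 = 10.784
Cedar: Treynor = (21.8% − 3.1%) / 1.64 = 11.402
Ridgeline: Treynor = (10.0% − 3.1%) / 1.59 = 4.340
Highest: Cedar (11.402).

Cedar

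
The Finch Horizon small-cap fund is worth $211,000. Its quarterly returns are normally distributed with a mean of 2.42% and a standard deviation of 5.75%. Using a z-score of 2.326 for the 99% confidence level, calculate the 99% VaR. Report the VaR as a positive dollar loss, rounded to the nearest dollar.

$23,114

Return at the 99% tail: μ − z·σ = 2.42% − 2.326 × 5.75% = 2.42 − 13.3745 = -10.9545%
VaR = −(-10.9545%) × $211,000 = 10.9545% × $211,000 = $23,114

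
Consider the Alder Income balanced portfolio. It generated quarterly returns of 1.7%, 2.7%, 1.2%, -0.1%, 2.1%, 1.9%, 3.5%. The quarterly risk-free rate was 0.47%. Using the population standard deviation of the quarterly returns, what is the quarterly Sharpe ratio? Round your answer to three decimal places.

Mean return r̄ = 13.00 / 7 = 1.8571%
Population σ = √[Σ(r − r̄)² / 7] = √[7.7571 / 7] = √1.1082 = 1.0527%
Sharpe = (r̄ − rf) / σ = (1.8571 − 0.47) / 1.0527 = 1.3871 / 1.0527 = 1.3177

1.318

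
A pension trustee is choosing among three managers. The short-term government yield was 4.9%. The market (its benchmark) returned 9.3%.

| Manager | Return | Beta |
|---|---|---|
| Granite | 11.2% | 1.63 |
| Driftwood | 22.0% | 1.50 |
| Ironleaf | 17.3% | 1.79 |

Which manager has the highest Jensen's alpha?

Driftwood

Granite: α = 11.2% − [4.9% + 1.63 × (9.3% − 4.9%)] = -0.872
Driftwood: α = 22.0% − [4.9% + 1.50 × (9.3% − 4.9%)] = 10.500
Ironleaf: α = 17.3% − [4.9% + 1.79 × (9.3% − 4.9%)] = 4.524
Highest: Driftwood (10.500).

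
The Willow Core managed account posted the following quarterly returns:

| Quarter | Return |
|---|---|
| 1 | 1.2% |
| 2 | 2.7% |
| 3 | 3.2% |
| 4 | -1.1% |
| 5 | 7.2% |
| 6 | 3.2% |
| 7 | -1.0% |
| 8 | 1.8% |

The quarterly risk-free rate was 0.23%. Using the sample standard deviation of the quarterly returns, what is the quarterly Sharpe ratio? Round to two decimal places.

r̄ = (1.2 + 2.7 + 3.2 − 1.1 + 7.2 + 3.2 − 1 + 1.8) / 8 = 17.20 / 8 = 2.1500%
Sample std dev = √[49.5200 / 7] = 2.6598%
Sharpe = (r̄ − rf) / σ = (2.1500 − 0.23) / 2.6598 = 1.9200 / 2.6598 = 0.7219

0.72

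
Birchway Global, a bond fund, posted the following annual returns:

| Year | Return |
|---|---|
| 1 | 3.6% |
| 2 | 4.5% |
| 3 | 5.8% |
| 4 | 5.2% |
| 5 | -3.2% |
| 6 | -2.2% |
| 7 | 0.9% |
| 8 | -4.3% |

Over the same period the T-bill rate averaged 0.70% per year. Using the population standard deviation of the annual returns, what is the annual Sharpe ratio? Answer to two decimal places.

0.15

Mean return r̄ = 10.30 / 8 = 1.2875%
Σ(r − r̄)² = (3.6 − 1.2875)² + (4.5 − 1.2875)² + … = 115.0088
population σ = √(115.0088 / 8) = √14.3761 = 3.7916%
Sharpe = (r̄ − rf) / σ = (1.2875 − 0.7) / 3.7916 = 0.5875 / 3.7916 = 0.1549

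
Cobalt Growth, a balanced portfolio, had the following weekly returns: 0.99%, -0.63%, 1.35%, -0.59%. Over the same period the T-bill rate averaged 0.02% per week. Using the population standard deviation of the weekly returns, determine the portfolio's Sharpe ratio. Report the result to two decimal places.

0.29

r̄ = (0.99 − 0.63 + 1.35 − 0.59) / 4 = 0.2800%
Population σ = √[Σ(r − r̄)² / 4] = √[3.2340 / 4] = √0.8085 = 0.8992%
Sharpe = (r̄ − rf) / σ = (0.2800 − 0.02) / 0.8992 = 0.2600 / 0.8992 = 0.2891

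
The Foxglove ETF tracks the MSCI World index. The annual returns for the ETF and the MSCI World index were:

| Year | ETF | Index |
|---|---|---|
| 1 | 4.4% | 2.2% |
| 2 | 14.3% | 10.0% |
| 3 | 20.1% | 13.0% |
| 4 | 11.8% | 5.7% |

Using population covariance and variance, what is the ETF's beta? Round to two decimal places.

r̄p = 12.6500%,  r̄m = 7.7250%
Cov = Σ(rp − r̄p)(rm − r̄m) / 4 = 22.5888
Var(rm) = Σ(rm − r̄m)² / 4 = 16.9069
β = Cov / Var = 22.5888 / 16.9069 = 1.3361

1.34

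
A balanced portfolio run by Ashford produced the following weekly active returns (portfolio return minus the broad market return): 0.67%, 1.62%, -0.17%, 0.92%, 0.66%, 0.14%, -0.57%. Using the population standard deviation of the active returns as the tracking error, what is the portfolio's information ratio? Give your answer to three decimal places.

Mean return μ = 3.270 / 7 = 0.4671%
Population std dev = √[3.2011 / 7] = 0.6762%
IR = μ / tracking error = 0.4671 / 0.6762 = 0.6908

0.691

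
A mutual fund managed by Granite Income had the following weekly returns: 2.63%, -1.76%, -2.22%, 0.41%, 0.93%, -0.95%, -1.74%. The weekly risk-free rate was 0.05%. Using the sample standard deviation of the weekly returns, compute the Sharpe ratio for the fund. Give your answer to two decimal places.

r̄ = (2.63 − 1.76 − 2.22 + 0.41 + 0.93 − 0.95 − 1.74) / 7 = -2.700 / 7 = -0.3857%
Sample σ = √[Σ(r − r̄)² / 6] = √[18.8646 / 6] = √3.1441 = 1.7732%
Sharpe = (r̄ − rf) / σ = (-0.3857 − 0.05) / 1.7732 = -0.4357 / 1.7732 = -0.2457

-0.25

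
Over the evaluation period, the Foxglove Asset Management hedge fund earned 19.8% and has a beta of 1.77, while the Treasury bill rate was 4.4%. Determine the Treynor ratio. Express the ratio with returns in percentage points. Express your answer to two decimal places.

8.70

Treynor = (Rp − Rf) / β = (19.8% − 4.4%) / 1.77 = 15.40 / 1.77 = 8.7006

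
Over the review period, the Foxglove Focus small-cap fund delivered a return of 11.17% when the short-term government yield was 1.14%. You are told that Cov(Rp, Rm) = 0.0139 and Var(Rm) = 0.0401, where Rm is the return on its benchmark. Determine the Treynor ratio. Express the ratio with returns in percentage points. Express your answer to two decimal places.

28.94

β = Cov / Var = 0.0139 / 0.0401 = 0.3466
Treynor = (Rp − Rf) / β = (11.17% − 1.14%) / 0.3466 = 10.03 / 0.3466 = 28.9383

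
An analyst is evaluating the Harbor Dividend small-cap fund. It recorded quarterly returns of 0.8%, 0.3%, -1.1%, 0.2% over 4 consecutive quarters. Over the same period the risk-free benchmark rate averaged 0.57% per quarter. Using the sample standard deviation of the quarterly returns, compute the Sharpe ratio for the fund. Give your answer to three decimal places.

r̄ = (0.8 + 0.3 − 1.1 + 0.2) / 4 = 0.0500%
Σ(r − r̄)² = (0.8 − 0.0500)² + (0.3 − 0.0500)² + … = 1.9700
σ = √[1.9700 / 3] = 0.8103%
Sharpe = (r̄ − rf) / σ = (0.0500 − 0.57) / 0.8103 = -0.5200 / 0.8103 = -0.6417

-0.642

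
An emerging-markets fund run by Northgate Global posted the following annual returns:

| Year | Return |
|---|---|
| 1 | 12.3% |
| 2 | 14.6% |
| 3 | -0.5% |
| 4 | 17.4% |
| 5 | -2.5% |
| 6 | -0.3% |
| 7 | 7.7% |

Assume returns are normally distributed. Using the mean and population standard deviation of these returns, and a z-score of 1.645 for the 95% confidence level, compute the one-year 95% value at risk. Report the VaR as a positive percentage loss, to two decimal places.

5.39

r̄ = (12.3 + 14.6 − 0.5 + 17.4 − 2.5 − 0.3 + 7.7) / 7 = 6.9571%
Σ(r − r̄)² = 394.2771; population σ = √(394.2771/7) = 7.5050%
VaR = −(r̄ − z·σ) = −(6.9571 − 1.645 × 7.5050) = −(-5.3886) = 5.3886%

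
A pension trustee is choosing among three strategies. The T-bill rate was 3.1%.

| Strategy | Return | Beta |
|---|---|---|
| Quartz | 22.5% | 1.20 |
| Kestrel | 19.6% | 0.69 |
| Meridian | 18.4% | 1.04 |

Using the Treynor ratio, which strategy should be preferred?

Quartz: Treynor = (22.5% − 3.1%) / 1.20 = 16.167
Kestrel: Treynor = (19.6% − 3.1%) / 0.69 = 23.913
Meridian: Treynor = (18.4% − 3.1%) / 1.04 = 14.712
Highest: Kestrel (23.913).

Kestrel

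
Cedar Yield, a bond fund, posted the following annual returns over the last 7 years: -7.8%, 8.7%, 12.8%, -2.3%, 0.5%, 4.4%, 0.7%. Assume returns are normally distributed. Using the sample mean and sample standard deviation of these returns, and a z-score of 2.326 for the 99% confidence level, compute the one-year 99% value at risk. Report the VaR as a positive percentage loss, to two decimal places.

r̄ = (-7.8 + 8.7 + 12.8 − 2.3 + 0.5 + 4.4 + 0.7) / 7 = 17.00 / 7 = 2.4286%
Sample std dev = √[284.4743 / 6] = 6.8857%
VaR = −(r̄ − z·σ) = −(2.4286 − 2.326 × 6.8857) = −(-13.5875) = 13.5875%

13.59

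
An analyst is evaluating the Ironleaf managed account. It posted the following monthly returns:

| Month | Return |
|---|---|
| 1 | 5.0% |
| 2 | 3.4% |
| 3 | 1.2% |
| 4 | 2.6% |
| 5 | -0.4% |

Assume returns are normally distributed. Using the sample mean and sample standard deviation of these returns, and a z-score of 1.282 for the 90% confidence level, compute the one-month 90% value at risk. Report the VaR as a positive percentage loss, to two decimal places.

0.29

r̄ = (5 + 3.4 + 1.2 + 2.6 − 0.4) / 5 = 2.3600%
Σ(r − r̄)² = 17.0720; sample σ = √(17.0720/4) = 2.0659%
VaR = −(r̄ − z·σ) = −(2.3600 − 1.282 × 2.0659) = −(-0.2885) = 0.2885%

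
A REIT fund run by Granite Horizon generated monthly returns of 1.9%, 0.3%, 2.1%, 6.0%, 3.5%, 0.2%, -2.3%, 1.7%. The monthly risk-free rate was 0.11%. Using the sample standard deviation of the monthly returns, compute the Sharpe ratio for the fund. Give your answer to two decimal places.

0.64

r̄ = (1.9 + 0.3 + 2.1 + 6 + 3.5 + 0.2 − 2.3 + 1.7) / 8 = 13.40 / 8 = 1.6750%
Σ(r − r̄)² = 42.1350; sample σ = √(42.1350/7) = 2.4534%
Sharpe = (r̄ − rf) / σ = (1.6750 − 0.11) / 2.4534 = 1.5650 / 2.4534 = 0.6379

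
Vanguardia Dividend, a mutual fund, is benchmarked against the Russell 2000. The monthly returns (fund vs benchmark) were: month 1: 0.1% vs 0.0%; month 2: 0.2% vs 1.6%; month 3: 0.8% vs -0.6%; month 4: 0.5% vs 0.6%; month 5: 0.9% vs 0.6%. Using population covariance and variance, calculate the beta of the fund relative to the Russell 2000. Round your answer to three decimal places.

r̄p = 0.5000%,  r̄m = 0.4400%
Cov = Σ(rp − r̄p)(rm − r̄m) / 5 = -0.0840
Var(rm) = Σ(rm − r̄m)² / 5 = 0.5344
β = Cov / Var = -0.0840 / 0.5344 = -0.1572

-0.157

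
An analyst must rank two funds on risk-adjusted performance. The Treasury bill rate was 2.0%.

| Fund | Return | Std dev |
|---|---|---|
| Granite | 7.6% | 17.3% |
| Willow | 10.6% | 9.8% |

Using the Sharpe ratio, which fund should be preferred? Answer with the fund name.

Willow

Granite: Sharpe ratio = (7.6% − 2.0%) / 17.3% = 0.324
Willow: Sharpe ratio = (10.6% − 2.0%) / 9.8% = 0.878
Highest: Willow (0.878).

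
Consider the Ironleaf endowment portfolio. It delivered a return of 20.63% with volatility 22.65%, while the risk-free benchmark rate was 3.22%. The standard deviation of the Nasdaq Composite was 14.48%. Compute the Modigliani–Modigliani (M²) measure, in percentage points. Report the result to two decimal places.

Sharpe = (Rp − Rf) / σp = (20.63% − 3.22%) / 22.65% = 0.7687
M² = Rf + Sharpe × σm = 3.22% + 0.7687 × 14.48% = 14.3508%

14.35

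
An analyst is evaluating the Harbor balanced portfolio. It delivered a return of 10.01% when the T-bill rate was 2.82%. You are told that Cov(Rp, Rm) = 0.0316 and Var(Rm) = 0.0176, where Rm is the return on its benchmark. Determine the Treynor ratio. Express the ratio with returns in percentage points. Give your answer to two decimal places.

β = Cov / Var = 0.0316 / 0.0176 = 1.7955
Treynor = (Rp − Rf) / β = (10.01% − 2.82%) / 1.7955 = 7.19 / 1.7955 = 4.0045

4.00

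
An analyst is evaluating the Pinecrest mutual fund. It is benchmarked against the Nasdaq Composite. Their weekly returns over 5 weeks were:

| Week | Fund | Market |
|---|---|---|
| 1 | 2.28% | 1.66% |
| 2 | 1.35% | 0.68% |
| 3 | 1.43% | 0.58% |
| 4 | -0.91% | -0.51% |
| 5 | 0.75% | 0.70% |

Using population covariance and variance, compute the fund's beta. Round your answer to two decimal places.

r̄p = 0.9800%,  r̄m = 0.6220%
Cov = Σ(rp − r̄p)(rm − r̄m) / 5 = 0.6947
Var(rm) = Σ(rm − r̄m)² / 5 = 0.4740
β = Cov / Var = 0.6947 / 0.4740 = 1.4656

1.47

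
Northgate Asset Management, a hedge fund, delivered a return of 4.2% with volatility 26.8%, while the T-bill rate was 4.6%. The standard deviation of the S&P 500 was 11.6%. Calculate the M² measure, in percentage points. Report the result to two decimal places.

Sharpe = (Rp − Rf) / σp = (4.2% − 4.6%) / 26.8% = -0.0149
M² = Rf + Sharpe × σm = 4.6% + -0.0149 × 11.6% = 4.4272%

4.43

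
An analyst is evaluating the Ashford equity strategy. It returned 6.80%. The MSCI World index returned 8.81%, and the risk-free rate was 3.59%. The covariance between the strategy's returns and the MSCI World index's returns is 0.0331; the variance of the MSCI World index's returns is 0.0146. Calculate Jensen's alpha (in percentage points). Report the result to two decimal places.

β = Cov / Var = 0.0331 / 0.0146 = 2.2671
E[R] = Rf + β(Rm − Rf) = 3.59% + 2.2671 × (8.81% − 3.59%) = 15.4243%
α = Rp − E[R] = 6.80% − 15.4243% = -8.6243

-8.62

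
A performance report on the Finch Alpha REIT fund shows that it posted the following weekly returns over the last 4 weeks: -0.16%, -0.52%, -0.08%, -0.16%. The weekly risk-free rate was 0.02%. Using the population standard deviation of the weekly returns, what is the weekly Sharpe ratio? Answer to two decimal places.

r̄ = (-0.16 − 0.52 − 0.08 − 0.16) / 4 = -0.2300%
Σ(r − r̄)² = (-0.16 − (-0.2300))² + (-0.52 − (-0.2300))² + (-0.08 − (-0.2300))² + … = 0.1164
population σ = √(0.1164 / 4) = √0.0291 = 0.1706%
Sharpe = (r̄ − rf) / σ = (-0.2300 − 0.02) / 0.1706 = -0.2500 / 0.1706 = -1.4654

-1.47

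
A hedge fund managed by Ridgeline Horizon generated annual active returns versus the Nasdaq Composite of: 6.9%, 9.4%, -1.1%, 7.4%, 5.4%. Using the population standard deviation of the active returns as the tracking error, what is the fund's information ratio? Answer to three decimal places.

r̄ = (6.9 + 9.4 − 1.1 + 7.4 + 5.4) / 5 = 5.6000%
Σ(r − r̄)² = (6.9 − 5.6000)² + (9.4 − 5.6000)² + … = 64.3000
population σ = √(64.3000 / 5) = √12.8600 = 3.5861%
IR = r̄ / tracking error = 5.6000 / 3.5861 = 1.5616

1.562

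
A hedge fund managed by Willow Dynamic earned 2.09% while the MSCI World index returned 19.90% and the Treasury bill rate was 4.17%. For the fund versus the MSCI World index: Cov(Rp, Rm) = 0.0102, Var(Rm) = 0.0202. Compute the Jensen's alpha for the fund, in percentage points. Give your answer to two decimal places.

-10.02

β = Cov / Var = 0.0102 / 0.0202 = 0.5050
E[R] = Rf + β(Rm − Rf) = 4.17% + 0.5050 × (19.90% − 4.17%) = 12.1137%
α = Rp − E[R] = 2.09% − 12.1137% = -10.0237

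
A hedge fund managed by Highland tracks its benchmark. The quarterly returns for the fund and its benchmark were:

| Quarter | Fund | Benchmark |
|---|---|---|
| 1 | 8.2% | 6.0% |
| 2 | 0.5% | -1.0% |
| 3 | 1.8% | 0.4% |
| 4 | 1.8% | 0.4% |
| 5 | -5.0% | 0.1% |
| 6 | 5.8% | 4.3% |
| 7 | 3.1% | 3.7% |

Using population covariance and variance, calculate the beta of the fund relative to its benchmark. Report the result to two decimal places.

r̄p = 2.3143%,  r̄m = 1.9857%
Cov = Σ(rp − r̄p)(rm − r̄m) / 7 = 7.6973
Var(rm) = Σ(rm − r̄m)² / 7 = 5.9869
β = Cov / Var = 7.6973 / 5.9869 = 1.2857

1.29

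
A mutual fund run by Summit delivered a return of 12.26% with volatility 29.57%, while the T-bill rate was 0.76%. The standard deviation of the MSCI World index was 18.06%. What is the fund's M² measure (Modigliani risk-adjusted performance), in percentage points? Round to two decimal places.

Sharpe = (Rp − Rf) / σp = (12.26% − 0.76%) / 29.57% = 0.3889
M² = Rf + Sharpe × σm = 0.76% + 0.3889 × 18.06% = 7.7835%

7.78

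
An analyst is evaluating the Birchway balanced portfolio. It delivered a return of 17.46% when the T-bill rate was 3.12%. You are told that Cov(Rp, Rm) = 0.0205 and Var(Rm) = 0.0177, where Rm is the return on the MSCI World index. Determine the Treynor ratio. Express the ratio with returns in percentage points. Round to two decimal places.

12.38

β = Cov / Var = 0.0205 / 0.0177 = 1.1582
Treynor = (Rp − Rf) / β = (17.46% − 3.12%) / 1.1582 = 14.34 / 1.1582 = 12.3813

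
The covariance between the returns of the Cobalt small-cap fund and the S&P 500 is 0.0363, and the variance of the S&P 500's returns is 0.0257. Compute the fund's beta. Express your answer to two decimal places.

β = Cov(Rp, Rm) / Var(Rm) = 0.0363 / 0.0257 = 1.4125

1.41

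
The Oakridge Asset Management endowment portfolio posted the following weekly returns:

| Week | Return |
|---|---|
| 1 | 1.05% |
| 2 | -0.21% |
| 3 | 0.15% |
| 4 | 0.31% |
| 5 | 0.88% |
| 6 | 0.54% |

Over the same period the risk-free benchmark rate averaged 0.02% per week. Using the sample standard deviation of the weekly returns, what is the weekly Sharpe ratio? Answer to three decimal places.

μ = (1.05 − 0.21 + 0.15 + 0.31 + 0.88 + 0.54) / 6 = 2.720 / 6 = 0.4533%
Sample std dev = √[1.0981 / 5] = 0.4686%
Sharpe = (μ − rf) / σ = (0.4533 − 0.02) / 0.4686 = 0.4333 / 0.4686 = 0.9247

0.925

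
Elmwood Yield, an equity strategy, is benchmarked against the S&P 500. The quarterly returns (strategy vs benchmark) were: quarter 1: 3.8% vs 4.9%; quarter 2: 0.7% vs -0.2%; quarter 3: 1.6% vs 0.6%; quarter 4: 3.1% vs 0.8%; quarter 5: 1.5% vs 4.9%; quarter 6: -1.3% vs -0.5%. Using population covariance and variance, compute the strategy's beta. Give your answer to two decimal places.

0.44

r̄p = 1.5667%,  r̄m = 1.7500%
Cov = Σ(rp − r̄p)(rm − r̄m) / 6 = 2.2450
Var(rm) = Σ(rm − r̄m)² / 6 = 5.1558
β = Cov / Var = 2.2450 / 5.1558 = 0.4354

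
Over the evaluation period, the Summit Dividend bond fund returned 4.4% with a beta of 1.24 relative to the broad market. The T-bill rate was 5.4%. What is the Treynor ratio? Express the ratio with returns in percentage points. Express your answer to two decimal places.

Treynor = (Rp − Rf) / β = (4.4% − 5.4%) / 1.24 = -1.00 / 1.24 = -0.8065

-0.81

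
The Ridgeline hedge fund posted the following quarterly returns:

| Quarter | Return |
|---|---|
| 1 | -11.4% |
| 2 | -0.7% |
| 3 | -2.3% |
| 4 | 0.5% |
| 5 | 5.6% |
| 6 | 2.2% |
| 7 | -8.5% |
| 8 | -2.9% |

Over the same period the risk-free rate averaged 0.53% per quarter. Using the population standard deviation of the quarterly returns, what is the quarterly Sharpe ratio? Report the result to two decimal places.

-0.52

Mean return r̄ = -17.50 / 8 = -2.1875%
Population std dev = √[214.5688 / 8] = 5.1789%
Sharpe = (r̄ − rf) / σ = (-2.1875 − 0.53) / 5.1789 = -2.7175 / 5.1789 = -0.5247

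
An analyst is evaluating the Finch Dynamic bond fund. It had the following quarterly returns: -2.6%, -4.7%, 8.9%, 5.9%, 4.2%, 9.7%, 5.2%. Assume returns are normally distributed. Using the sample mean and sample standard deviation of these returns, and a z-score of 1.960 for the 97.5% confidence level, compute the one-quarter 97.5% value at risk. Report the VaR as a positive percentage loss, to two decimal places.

r̄ = (-2.6 − 4.7 + 8.9 + 5.9 + 4.2 + 9.7 + 5.2) / 7 = 26.60 / 7 = 3.8000%
Σ(r − r̄)² = 180.5600; sample σ = √(180.5600/6) = 5.4857%
VaR = −(r̄ − z·σ) = −(3.8000 − 1.960 × 5.4857) = −(-6.9520) = 6.9520%

6.95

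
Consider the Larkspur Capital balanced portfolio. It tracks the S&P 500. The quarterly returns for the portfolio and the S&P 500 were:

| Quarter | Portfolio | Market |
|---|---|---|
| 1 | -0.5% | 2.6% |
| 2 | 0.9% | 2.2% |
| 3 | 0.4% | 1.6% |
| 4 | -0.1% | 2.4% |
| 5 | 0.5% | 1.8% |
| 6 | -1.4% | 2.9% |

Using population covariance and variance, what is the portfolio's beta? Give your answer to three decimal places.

r̄p = -0.0333%,  r̄m = 2.2500%
Cov = Σ(rp − r̄p)(rm − r̄m) / 6 = -0.2717
Var(rm) = Σ(rm − r̄m)² / 6 = 0.1992
β = Cov / Var = -0.2717 / 0.1992 = -1.3640

-1.364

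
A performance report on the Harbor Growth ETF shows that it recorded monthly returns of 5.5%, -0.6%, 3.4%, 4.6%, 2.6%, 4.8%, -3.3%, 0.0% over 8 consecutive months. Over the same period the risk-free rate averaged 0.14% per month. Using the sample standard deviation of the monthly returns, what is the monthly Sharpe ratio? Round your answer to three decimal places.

0.637

Mean return r̄ = 17.00 / 8 = 2.1250%
Σ(r − r̄)² = 67.8950; sample σ = √(67.8950/7) = 3.1144%
Sharpe = (r̄ − rf) / σ = (2.1250 − 0.14) / 3.1144 = 1.9850 / 3.1144 = 0.6374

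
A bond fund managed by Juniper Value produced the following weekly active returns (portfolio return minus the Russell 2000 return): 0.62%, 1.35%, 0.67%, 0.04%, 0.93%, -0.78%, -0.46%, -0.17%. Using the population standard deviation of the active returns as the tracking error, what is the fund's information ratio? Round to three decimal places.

Mean return r̄ = 2.200 / 8 = 0.2750%
Σ(r − r̄)² = 3.7662; population σ = √(3.7662/8) = 0.6861%
IR = r̄ / tracking error = 0.2750 / 0.6861 = 0.4008

0.401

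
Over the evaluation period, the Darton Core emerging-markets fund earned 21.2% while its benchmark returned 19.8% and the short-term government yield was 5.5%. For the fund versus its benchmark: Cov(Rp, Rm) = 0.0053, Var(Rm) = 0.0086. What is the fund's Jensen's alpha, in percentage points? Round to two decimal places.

6.89

β = Cov / Var = 0.0053 / 0.0086 = 0.6163
E[R] = Rf + β(Rm − Rf) = 5.5% + 0.6163 × (19.8% − 5.5%) = 14.3131%
α = Rp − E[R] = 21.2% − 14.3131% = 6.8869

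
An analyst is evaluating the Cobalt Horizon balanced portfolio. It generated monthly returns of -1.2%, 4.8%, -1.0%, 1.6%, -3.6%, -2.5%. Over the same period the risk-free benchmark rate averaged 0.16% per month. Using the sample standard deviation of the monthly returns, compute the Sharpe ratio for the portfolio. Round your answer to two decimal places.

r̄ = (-1.2 + 4.8 − 1 + 1.6 − 3.6 − 2.5) / 6 = -0.3167%
Sample std dev = √[46.6483 / 5] = 3.0544%
Sharpe = (r̄ − rf) / σ = (-0.3167 − 0.16) / 3.0544 = -0.4767 / 3.0544 = -0.1561

-0.16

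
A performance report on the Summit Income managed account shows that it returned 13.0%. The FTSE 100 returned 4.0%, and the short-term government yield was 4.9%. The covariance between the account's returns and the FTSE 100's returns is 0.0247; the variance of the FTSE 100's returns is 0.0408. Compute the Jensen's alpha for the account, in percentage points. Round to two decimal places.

8.64

β = Cov / Var = 0.0247 / 0.0408 = 0.6054
E[R] = Rf + β(Rm − Rf) = 4.9% + 0.6054 × (4.0% − 4.9%) = 4.3551%
α = Rp − E[R] = 13.0% − 4.3551% = 8.6449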